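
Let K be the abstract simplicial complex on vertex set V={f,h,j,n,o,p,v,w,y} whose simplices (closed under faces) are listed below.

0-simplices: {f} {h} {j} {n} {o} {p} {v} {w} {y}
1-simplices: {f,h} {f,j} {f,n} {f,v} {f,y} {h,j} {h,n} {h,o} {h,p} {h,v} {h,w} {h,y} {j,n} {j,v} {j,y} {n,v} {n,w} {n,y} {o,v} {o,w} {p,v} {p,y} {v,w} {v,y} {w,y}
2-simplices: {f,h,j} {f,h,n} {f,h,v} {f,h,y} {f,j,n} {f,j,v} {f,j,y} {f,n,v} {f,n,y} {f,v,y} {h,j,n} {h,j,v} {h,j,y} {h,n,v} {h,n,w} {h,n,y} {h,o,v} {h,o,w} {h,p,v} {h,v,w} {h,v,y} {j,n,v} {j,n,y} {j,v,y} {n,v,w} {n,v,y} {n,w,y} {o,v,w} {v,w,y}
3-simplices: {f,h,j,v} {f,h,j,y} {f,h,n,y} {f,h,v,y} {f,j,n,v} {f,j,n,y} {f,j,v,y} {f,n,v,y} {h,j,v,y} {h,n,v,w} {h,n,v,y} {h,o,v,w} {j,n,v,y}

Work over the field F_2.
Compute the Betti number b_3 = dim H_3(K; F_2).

b_3=2

n_0=9 n_1=25 n_2=29 n_3=13  [Z2]
∂1: piv[fh,fj,fn,fv,fy,ho,hp,hw] rk=8  ker:hj,hn,hv,hy,jn,jv,jy,nv,nw,ny,ov,ow,pv,py,vw,vy,wy
∂2: piv[fhj,fhn,fhv,fhy,fjn,fjv,fjy,fnv,fny,fvy,hnw,hov,how,hpv,hvw,nwy] rk=16  ker:hjn,hjv,hjy,hnv,hny,hvy,jnv,jny,jvy,nvw,nvy,ovw,vwy
∂3: piv[fhjv,fhjy,fhny,fhvy,fjnv,fjny,fjvy,fnvy,hnvw,hnvy,hovw] rk=11  ker:hjvy,jnvy
b_3=(13−11)−0=2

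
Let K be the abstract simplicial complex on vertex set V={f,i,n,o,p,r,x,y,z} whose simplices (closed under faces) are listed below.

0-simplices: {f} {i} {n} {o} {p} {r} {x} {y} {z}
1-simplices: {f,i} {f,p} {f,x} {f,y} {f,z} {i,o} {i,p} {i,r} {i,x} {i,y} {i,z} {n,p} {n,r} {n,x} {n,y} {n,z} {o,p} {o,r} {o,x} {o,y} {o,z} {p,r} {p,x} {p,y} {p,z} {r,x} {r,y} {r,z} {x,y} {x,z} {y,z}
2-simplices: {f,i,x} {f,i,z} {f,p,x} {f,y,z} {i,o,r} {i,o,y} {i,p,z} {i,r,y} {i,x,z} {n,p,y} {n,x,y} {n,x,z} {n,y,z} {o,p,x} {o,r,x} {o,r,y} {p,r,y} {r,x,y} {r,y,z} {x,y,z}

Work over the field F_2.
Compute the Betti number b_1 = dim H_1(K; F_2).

b_1=5

n_0=9 n_1=31 n_2=20  [Z2]
∂1: piv[fi,fp,fx,fy,fz,io,ir,np] rk=8  ker:ip,ix,iy,iz,nr,nx,ny,nz,op,or,ox,oy,oz,pr,px,py,pz,rx,ry,rz,xy,xz,yz
∂2: piv[fix,fiz,fpx,fyz,ior,ioy,ipz,iry,ixz,npy,nxy,nxz,nyz,opx,orx,pry,rxy,ryz] rk=18  ker:ory,xyz
b_1=(31−8)−18=5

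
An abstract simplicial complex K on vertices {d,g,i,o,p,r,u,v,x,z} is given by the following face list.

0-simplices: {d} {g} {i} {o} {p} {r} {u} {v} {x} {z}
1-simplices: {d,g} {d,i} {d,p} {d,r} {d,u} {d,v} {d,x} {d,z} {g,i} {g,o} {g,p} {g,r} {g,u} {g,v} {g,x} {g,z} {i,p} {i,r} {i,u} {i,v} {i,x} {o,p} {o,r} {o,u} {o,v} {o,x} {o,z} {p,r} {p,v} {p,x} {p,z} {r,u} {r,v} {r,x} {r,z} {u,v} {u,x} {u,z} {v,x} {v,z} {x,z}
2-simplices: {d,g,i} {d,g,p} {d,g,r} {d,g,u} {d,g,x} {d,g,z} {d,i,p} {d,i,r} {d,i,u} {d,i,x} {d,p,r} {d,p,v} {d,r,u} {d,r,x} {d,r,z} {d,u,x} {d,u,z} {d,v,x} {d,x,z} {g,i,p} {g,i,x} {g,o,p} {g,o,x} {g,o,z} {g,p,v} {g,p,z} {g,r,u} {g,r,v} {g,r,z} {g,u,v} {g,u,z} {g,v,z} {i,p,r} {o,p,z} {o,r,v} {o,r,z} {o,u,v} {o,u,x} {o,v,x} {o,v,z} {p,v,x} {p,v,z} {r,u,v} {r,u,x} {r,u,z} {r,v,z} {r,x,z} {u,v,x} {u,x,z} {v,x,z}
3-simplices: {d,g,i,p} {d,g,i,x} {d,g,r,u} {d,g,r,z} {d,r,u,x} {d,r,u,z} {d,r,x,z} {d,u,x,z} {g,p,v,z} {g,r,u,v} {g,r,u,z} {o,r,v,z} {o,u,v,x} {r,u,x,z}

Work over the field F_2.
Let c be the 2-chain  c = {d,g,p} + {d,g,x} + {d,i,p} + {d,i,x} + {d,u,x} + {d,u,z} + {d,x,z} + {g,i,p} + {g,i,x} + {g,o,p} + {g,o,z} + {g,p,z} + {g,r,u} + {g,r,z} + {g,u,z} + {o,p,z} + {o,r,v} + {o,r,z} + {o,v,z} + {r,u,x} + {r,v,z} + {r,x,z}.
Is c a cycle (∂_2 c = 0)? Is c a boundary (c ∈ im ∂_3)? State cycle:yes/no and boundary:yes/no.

cycle:yes boundary:no

n_0=10 n_1=41 n_2=50 n_3=14  [Z2]
∂1: piv[dg,di,dp,dr,du,dv,dx,dz,go] rk=9  ker:gi,gp,gr,gu,gv,gx,gz,ip,ir,iu,iv,ix,op,or,ou,ov,ox,oz,pr,pv,px,pz,ru,rv,rx,rz,uv,ux,uz,vx,vz,xz
∂2: piv[dgi,dgp,dgr,dgu,dgx,dgz,dip,dir,diu,dix,dpr,dpv,dru,drx,drz,dux,duz,dvx,dxz,gop,gox,goz,gpv,gpz,grv,guv,gvz,orv,orz,ouv,pvx] rk=31  ker:gip,gix,gru,grz,guz,ipr,opz,oux,ovx,ovz,pvz,ruv,rux,ruz,rvz,rxz,uvx,uxz,vxz
∂3: piv[dgip,dgix,dgru,dgrz,drux,druz,drxz,duxz,gpvz,gruv,gruz,orvz,ouvx] rk=13  ker:ruxz
∂2c = 0
c vs im∂3: residual ≠ 0 ⇒ not boundary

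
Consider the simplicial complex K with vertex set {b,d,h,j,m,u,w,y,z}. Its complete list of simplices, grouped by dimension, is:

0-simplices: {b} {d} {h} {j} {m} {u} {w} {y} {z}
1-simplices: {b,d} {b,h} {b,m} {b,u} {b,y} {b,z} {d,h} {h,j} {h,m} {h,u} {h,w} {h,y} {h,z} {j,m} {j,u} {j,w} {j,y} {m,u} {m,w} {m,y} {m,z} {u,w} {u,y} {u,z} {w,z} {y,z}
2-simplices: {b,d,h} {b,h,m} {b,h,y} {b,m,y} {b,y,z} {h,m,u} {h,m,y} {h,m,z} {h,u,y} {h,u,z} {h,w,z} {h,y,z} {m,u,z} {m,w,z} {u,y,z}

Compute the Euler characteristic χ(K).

χ(K)=-2

n_0=9 n_1=26 n_2=15
χ=+9−26+15=-2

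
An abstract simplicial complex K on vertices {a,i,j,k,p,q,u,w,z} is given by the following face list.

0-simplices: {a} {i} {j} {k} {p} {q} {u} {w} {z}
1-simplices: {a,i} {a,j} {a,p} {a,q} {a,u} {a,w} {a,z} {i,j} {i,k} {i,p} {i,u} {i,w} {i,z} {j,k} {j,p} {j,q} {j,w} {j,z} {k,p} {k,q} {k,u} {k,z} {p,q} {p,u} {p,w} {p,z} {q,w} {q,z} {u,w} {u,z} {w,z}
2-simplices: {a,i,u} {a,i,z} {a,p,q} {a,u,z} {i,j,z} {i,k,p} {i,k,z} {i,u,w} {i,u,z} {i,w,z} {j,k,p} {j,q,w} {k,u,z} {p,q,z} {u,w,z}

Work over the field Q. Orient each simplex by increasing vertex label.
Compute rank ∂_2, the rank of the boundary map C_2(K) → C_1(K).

rank∂_2=13

n_0=9 n_1=31 n_2=15  [Q]
∂1: piv[ai,aj,ap,aq,au,aw,az,ik] rk=8  ker:ij,ip,iu,iw,iz,jk,jp,jq,jw,jz,kp,kq,ku,kz,pq,pu,pw,pz,qw,qz,uw,uz,wz
∂2: piv[aiu,aiz,apq,auz,ijz,ikp,ikz,iuw,iwz,jkp,jqw,kuz,pqz] rk=13  ker:iuz,uwz
rk∂_2=13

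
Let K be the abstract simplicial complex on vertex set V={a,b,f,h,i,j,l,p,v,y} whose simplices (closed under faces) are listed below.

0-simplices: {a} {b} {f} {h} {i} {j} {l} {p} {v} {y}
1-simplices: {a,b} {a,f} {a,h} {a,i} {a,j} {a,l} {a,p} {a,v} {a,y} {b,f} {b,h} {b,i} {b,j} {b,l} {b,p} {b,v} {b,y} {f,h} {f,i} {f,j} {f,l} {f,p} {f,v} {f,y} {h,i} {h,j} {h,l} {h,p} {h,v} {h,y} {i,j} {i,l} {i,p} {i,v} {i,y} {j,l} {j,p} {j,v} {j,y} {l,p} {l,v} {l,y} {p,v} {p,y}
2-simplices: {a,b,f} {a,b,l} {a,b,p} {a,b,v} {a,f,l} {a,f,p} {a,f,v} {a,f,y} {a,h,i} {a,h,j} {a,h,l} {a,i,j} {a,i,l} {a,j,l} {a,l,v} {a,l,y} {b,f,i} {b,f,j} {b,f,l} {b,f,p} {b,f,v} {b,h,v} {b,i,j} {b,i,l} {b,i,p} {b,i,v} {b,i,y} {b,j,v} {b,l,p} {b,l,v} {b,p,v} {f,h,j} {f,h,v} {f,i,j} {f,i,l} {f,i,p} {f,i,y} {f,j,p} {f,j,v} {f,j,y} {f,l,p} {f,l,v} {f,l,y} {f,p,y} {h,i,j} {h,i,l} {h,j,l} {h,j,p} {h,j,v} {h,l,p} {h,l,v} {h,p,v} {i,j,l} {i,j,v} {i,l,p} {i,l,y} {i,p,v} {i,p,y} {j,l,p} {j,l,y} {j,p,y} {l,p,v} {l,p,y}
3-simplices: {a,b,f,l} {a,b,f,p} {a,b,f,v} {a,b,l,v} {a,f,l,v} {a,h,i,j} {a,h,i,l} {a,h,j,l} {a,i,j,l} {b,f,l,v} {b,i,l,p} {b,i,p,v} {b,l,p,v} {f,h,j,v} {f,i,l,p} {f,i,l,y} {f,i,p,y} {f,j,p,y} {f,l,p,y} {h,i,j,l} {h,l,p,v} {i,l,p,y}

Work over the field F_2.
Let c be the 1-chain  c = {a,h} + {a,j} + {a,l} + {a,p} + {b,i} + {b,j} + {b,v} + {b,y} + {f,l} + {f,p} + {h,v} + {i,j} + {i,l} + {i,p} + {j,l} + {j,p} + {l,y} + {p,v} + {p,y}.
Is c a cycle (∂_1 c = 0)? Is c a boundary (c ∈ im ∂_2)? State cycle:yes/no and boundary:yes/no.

n_0=10 n_1=44 n_2=63 n_3=22  [Z2]
∂1: piv[ab,af,ah,ai,aj,al,ap,av,ay] rk=9  ker:bf,bh,bi,bj,bl,bp,bv,by,fh,fi,fj,fl,fp,fv,fy,hi,hj,hl,hp,hv,hy,ij,il,ip,iv,iy,jl,jp,jv,jy,lp,lv,ly,pv,py
∂2: piv[abf,abl,abp,abv,afl,afp,afv,afy,ahi,ahj,ahl,aij,ail,ajl,alv,aly,bfi,bfj,bhv,bij,bil,bip,biv,biy,bjv,blp,bpv,fhj,fhv,fiy,fjp,fjy,fpy,hjp] rk=34  ker:bfl,bfp,bfv,blv,fij,fil,fip,fjv,flp,flv,fly,hij,hil,hjl,hjv,hlp,hlv,hpv,ijl,ijv,ilp,ily,ipv,ipy,jlp,jly,jpy,lpv,lpy
∂3: piv[abfl,abfp,abfv,ablv,aflv,ahij,ahil,ahjl,aijl,bilp,bipv,blpv,fhjv,filp,fily,fipy,fjpy,flpy,hlpv] rk=19  ker:bflv,hijl,ilpy
∂1c = {j} + {l} + {v} + {y}

cycle:no boundary:no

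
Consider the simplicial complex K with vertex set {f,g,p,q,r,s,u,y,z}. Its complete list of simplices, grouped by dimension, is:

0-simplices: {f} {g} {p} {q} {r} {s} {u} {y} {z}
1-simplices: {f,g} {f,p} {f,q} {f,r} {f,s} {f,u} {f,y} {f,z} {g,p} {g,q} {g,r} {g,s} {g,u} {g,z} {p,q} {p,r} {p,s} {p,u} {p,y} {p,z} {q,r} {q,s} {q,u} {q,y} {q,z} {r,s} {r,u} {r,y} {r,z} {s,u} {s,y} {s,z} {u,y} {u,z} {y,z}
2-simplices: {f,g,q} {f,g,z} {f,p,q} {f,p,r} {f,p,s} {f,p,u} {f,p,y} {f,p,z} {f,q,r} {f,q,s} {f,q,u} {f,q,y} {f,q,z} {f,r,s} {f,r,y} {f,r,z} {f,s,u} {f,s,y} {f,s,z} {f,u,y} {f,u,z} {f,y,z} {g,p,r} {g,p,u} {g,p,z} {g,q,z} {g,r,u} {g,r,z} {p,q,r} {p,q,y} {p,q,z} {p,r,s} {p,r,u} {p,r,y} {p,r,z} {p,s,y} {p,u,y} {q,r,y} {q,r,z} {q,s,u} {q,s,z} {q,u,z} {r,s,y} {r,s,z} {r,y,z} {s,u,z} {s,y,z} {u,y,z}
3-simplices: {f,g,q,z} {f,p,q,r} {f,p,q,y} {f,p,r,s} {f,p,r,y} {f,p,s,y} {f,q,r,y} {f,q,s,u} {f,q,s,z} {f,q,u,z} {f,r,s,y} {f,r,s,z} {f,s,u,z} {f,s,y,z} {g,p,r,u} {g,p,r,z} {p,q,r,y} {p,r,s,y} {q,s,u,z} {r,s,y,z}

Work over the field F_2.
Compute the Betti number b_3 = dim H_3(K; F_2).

b_3=3

n_0=9 n_1=35 n_2=48 n_3=20  [Z2]
∂1: piv[fg,fp,fq,fr,fs,fu,fy,fz] rk=8  ker:gp,gq,gr,gs,gu,gz,pq,pr,ps,pu,py,pz,qr,qs,qu,qy,qz,rs,ru,ry,rz,su,sy,sz,uy,uz,yz
∂2: piv[fgq,fgz,fpq,fpr,fps,fpu,fpy,fpz,fqr,fqs,fqu,fqy,fqz,frs,fry,frz,fsu,fsy,fsz,fuy,fuz,fyz,gpr,gpu,gpz,gru] rk=26  ker:gqz,grz,pqr,pqy,pqz,prs,pru,pry,prz,psy,puy,qry,qrz,qsu,qsz,quz,rsy,rsz,ryz,suz,syz,uyz
∂3: piv[fgqz,fpqr,fpqy,fprs,fpry,fpsy,fqry,fqsu,fqsz,fquz,frsy,frsz,fsuz,fsyz,gpru,gprz,rsyz] rk=17  ker:pqry,prsy,qsuz
b_3=(20−17)−0=3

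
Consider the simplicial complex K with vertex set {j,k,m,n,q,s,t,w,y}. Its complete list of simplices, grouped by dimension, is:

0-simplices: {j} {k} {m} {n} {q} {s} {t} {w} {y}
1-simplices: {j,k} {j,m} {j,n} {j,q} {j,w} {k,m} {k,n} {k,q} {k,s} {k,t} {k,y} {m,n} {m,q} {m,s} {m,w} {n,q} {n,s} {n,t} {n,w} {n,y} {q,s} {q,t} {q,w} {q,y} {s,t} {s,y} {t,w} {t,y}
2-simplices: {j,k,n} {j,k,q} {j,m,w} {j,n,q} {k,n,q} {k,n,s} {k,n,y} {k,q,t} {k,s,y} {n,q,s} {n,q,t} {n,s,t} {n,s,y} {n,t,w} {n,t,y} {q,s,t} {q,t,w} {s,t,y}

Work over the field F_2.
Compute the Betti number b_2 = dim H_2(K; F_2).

n_0=9 n_1=28 n_2=18  [Z2]
∂1: piv[jk,jm,jn,jq,jw,ks,kt,ky] rk=8  ker:km,kn,kq,mn,mq,ms,mw,nq,ns,nt,nw,ny,qs,qt,qw,qy,st,sy,tw,ty
∂2: piv[jkn,jkq,jmw,jnq,kns,kny,kqt,ksy,nqs,nqt,nst,ntw,nty,qtw] rk=14  ker:knq,nsy,qst,sty
b_2=(18−14)−0=4

b_2=4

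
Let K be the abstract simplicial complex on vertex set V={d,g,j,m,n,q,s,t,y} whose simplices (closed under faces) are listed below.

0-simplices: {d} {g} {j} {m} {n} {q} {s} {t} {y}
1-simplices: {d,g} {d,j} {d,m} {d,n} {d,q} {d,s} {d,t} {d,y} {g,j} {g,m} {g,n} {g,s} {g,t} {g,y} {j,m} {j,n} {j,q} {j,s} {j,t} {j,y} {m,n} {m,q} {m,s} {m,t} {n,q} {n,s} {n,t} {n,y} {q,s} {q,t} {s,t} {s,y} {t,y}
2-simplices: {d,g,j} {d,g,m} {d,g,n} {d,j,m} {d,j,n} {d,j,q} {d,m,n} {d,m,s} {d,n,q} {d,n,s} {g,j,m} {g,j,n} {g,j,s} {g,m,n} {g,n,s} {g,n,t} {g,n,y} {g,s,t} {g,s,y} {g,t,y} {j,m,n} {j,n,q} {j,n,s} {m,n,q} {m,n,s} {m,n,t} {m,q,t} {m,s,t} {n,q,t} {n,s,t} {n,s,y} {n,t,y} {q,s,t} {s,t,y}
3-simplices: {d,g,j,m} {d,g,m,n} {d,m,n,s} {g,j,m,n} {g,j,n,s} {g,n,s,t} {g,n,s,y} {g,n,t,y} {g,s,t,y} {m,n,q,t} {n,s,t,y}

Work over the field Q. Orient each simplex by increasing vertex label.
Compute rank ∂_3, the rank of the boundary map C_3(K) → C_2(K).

rank∂_3=10

n_0=9 n_1=33 n_2=34 n_3=11  [Q]
∂1: piv[dg,dj,dm,dn,dq,ds,dt,dy] rk=8  ker:gj,gm,gn,gs,gt,gy,jm,jn,jq,js,jt,jy,mn,mq,ms,mt,nq,ns,nt,ny,qs,qt,st,sy,ty
∂2: piv[dgj,dgm,dgn,djm,djn,djq,dmn,dms,dnq,dns,gjs,gns,gnt,gny,gst,gsy,gty,mnq,mnt,mqt,qst] rk=21  ker:gjm,gjn,gmn,jmn,jnq,jns,mns,mst,nqt,nst,nsy,nty,sty
∂3: piv[dgjm,dgmn,dmns,gjmn,gjns,gnst,gnsy,gnty,gsty,mnqt] rk=10  ker:nsty
rk∂_3=10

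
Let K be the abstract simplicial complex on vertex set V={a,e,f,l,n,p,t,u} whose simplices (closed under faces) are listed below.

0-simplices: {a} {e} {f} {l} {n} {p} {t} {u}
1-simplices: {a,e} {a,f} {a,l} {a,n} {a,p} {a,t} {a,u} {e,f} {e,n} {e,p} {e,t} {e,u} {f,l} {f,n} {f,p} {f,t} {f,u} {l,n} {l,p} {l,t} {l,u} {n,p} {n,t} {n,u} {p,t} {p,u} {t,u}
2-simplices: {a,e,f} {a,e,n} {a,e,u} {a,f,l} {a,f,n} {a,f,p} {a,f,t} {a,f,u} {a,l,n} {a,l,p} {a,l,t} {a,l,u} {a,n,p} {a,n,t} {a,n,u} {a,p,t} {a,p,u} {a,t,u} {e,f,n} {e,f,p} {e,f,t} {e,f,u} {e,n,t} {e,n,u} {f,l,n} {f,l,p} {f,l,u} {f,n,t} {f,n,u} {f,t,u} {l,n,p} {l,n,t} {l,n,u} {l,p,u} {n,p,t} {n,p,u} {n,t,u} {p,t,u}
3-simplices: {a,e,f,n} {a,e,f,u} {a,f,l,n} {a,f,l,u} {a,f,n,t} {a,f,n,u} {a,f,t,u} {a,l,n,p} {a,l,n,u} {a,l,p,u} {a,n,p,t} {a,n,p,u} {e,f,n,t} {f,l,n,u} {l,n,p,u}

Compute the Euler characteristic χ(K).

n_0=8 n_1=27 n_2=38 n_3=15
χ=+8−27+38−15=4

χ(K)=4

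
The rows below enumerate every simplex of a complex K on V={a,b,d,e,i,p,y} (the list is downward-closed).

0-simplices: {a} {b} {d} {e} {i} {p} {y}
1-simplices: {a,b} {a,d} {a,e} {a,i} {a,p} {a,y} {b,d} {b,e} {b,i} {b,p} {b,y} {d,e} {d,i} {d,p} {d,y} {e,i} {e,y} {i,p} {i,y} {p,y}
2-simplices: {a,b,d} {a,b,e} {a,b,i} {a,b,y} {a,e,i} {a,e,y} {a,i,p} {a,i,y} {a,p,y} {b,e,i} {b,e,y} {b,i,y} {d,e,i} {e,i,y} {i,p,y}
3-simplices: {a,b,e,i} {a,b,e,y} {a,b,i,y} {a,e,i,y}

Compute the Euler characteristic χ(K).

χ(K)=-2

n_0=7 n_1=20 n_2=15 n_3=4
χ=+7−20+15−4=-2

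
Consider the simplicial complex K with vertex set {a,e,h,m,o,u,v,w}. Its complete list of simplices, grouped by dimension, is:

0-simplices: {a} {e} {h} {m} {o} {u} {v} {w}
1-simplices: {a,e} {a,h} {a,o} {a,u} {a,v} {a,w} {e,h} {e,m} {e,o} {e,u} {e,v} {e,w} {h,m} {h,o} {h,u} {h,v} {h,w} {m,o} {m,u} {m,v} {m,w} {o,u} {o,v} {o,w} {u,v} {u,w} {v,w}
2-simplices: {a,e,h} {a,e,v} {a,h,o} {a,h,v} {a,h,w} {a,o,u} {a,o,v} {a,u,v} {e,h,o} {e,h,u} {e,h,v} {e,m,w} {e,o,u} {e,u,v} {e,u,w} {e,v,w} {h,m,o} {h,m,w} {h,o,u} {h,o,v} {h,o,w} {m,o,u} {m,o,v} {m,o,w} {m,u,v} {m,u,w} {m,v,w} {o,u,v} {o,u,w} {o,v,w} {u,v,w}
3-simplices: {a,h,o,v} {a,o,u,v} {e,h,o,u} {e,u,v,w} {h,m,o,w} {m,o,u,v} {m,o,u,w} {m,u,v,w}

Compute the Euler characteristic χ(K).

n_0=8 n_1=27 n_2=31 n_3=8
χ=+8−27+31−8=4

χ(K)=4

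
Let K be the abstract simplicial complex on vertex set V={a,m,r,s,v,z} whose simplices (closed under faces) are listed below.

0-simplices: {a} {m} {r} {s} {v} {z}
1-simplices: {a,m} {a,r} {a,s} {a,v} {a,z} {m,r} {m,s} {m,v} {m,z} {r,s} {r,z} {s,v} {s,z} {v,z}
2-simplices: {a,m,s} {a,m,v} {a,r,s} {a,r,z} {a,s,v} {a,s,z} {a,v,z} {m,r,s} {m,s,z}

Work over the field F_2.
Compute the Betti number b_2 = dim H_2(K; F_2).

n_0=6 n_1=14 n_2=9  [Z2]
∂1: piv[am,ar,as,av,az] rk=5  ker:mr,ms,mv,mz,rs,rz,sv,sz,vz
∂2: piv[ams,amv,ars,arz,asv,asz,avz,mrs,msz] rk=9
b_2=(9−9)−0=0

b_2=0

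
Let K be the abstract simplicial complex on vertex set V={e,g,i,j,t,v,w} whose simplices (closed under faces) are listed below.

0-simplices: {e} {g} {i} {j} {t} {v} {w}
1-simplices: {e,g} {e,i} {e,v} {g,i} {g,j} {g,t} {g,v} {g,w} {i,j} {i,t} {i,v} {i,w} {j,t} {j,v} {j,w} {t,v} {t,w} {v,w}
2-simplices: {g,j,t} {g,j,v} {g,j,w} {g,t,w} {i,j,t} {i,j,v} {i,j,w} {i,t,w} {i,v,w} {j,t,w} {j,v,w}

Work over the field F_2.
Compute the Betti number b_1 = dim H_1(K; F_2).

b_1=4

n_0=7 n_1=18 n_2=11  [Z2]
∂1: piv[eg,ei,ev,gj,gt,gw] rk=6  ker:gi,gv,ij,it,iv,iw,jt,jv,jw,tv,tw,vw
∂2: piv[gjt,gjv,gjw,gtw,ijt,ijv,ijw,ivw] rk=8  ker:itw,jtw,jvw
b_1=(18−6)−8=4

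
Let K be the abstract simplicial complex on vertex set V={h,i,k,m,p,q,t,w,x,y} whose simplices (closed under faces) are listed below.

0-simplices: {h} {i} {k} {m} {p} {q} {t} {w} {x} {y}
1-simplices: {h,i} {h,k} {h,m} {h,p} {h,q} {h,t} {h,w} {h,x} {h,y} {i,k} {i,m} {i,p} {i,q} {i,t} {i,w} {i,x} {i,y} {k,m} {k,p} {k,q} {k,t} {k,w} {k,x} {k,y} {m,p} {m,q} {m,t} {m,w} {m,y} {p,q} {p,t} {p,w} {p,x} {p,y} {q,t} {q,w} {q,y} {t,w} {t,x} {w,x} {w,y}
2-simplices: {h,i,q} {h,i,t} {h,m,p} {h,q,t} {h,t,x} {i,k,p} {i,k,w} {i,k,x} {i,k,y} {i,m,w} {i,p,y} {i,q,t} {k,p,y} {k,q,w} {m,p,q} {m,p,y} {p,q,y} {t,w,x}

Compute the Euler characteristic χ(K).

χ(K)=-13

n_0=10 n_1=41 n_2=18
χ=+10−41+18=-13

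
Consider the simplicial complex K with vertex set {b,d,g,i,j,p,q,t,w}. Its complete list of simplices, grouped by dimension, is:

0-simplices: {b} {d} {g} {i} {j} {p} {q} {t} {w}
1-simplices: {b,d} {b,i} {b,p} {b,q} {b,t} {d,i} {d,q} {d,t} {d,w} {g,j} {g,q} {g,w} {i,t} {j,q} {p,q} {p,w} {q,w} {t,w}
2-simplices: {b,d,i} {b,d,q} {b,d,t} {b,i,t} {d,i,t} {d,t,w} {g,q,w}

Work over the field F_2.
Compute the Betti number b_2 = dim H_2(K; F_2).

n_0=9 n_1=18 n_2=7  [Z2]
∂1: piv[bd,bi,bp,bq,bt,dw,gj,gq] rk=8  ker:di,dq,dt,gw,it,jq,pq,pw,qw,tw
∂2: piv[bdi,bdq,bdt,bit,dtw,gqw] rk=6  ker:dit
b_2=(7−6)−0=1

b_2=1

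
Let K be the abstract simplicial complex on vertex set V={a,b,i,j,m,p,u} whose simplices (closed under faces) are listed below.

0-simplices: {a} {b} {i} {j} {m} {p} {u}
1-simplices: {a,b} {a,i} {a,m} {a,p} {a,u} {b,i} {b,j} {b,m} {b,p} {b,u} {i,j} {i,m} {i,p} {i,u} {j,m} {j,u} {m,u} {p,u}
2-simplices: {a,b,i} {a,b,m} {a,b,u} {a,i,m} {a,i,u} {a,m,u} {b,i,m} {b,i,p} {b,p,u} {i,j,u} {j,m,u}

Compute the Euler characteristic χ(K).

χ(K)=0

n_0=7 n_1=18 n_2=11
χ=+7−18+11=0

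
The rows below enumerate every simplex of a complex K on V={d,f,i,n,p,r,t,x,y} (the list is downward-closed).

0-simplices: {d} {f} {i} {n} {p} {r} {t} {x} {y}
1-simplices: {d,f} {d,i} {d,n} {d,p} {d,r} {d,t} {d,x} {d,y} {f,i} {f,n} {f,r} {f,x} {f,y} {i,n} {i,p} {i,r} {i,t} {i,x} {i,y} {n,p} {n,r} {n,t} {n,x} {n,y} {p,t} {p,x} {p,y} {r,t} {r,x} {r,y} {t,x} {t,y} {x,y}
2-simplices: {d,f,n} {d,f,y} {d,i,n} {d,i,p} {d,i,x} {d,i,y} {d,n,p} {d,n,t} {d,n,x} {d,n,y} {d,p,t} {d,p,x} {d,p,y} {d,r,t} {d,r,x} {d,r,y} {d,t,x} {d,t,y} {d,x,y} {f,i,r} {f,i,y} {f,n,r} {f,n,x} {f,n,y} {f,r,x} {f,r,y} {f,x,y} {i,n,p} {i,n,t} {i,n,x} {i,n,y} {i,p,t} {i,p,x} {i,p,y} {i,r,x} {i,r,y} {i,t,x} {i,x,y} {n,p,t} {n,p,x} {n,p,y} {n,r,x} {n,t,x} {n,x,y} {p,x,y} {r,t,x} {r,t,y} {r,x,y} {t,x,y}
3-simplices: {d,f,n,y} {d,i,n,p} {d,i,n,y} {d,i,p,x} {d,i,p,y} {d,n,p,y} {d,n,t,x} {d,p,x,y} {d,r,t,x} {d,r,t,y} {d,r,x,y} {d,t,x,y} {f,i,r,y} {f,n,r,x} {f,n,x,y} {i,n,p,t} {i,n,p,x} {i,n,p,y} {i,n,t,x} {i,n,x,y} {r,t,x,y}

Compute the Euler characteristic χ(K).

χ(K)=4

n_0=9 n_1=33 n_2=49 n_3=21
χ=+9−33+49−21=4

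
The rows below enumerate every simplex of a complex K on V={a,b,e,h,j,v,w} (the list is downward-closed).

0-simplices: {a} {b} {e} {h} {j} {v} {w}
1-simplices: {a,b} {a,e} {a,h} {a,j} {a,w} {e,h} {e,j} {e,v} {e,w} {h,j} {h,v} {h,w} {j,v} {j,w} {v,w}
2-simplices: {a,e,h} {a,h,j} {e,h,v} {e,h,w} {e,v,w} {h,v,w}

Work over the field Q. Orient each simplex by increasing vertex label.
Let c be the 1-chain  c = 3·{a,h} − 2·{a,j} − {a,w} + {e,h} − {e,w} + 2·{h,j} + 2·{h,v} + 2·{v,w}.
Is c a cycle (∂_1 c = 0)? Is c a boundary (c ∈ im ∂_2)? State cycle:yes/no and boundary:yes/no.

n_0=7 n_1=15 n_2=6  [Q]
∂1: piv[ab,ae,ah,aj,aw,ev] rk=6  ker:eh,ej,ew,hj,hv,hw,jv,jw,vw
∂2: piv[aeh,ahj,ehv,ehw,evw] rk=5  ker:hvw
∂1c = 0
c vs im∂2: residual ≠ 0 ⇒ not boundary

cycle:yes boundary:no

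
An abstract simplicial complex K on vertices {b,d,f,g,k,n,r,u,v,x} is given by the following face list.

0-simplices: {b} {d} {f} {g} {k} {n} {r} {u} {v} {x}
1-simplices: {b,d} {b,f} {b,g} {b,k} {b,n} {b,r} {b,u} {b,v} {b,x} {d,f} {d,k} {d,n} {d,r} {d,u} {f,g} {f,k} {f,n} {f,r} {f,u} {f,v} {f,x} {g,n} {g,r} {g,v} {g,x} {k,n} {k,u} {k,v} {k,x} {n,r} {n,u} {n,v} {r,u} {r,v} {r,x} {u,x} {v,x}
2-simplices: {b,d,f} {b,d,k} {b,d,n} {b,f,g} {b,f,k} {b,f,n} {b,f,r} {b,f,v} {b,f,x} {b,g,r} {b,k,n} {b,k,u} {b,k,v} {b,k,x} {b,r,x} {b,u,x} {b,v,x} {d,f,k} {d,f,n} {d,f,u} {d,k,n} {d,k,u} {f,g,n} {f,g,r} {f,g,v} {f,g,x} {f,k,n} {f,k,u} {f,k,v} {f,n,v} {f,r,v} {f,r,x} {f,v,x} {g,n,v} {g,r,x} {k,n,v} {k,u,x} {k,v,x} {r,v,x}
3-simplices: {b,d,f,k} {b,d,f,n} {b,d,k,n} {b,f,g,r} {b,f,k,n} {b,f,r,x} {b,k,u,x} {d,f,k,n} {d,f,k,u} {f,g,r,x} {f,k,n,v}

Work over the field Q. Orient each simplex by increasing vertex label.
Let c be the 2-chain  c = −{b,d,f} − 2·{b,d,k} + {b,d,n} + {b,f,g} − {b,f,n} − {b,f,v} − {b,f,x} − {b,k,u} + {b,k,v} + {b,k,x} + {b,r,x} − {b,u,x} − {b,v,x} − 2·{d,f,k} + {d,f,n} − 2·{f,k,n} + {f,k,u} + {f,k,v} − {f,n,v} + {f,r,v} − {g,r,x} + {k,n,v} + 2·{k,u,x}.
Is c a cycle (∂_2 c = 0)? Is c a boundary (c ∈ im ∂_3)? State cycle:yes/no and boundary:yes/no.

n_0=10 n_1=37 n_2=39 n_3=11  [Q]
∂1: piv[bd,bf,bg,bk,bn,br,bu,bv,bx] rk=9  ker:df,dk,dn,dr,du,fg,fk,fn,fr,fu,fv,fx,gn,gr,gv,gx,kn,ku,kv,kx,nr,nu,nv,ru,rv,rx,ux,vx
∂2: piv[bdf,bdk,bdn,bfg,bfk,bfn,bfr,bfv,bfx,bgr,bkn,bku,bkv,bkx,brx,bux,bvx,dfu,dku,fgn,fgv,fgx,fnv,frv] rk=24  ker:dfk,dfn,dkn,fgr,fkn,fku,fkv,frx,fvx,gnv,grx,knv,kux,kvx,rvx
∂3: piv[bdfk,bdfn,bdkn,bfgr,bfkn,bfrx,bkux,dfku,fgrx,fknv] rk=10  ker:dfkn
∂2c = −2·{b,d} − {b,f} − {b,g} + 3·{b,k} + {b,r} − {b,v} + {b,x} − 2·{d,f} + {f,g} − 2·{f,k} + {f,n} + {f,r} − {f,u} − 2·{f,v} − {f,x} − {g,r} + {g,x} − {k,n} + 2·{k,u} + {k,v} − {k,x} + {r,v} + {u,x} − {v,x}

cycle:no boundary:no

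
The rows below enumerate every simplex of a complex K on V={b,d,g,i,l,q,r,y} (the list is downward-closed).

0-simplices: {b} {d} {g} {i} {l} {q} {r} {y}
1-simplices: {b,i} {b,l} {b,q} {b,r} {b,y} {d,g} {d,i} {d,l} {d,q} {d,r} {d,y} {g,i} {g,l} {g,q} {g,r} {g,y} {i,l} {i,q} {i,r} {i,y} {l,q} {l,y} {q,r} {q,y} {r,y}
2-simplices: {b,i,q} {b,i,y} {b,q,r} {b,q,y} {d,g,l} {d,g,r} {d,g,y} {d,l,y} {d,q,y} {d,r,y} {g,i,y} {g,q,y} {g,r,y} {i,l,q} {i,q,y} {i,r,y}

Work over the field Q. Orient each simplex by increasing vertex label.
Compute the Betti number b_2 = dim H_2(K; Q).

b_2=2

n_0=8 n_1=25 n_2=16  [Q]
∂1: piv[bi,bl,bq,br,by,dg,di] rk=7  ker:dl,dq,dr,dy,gi,gl,gq,gr,gy,il,iq,ir,iy,lq,ly,qr,qy,ry
∂2: piv[biq,biy,bqr,bqy,dgl,dgr,dgy,dly,dqy,dry,giy,gqy,ilq,iry] rk=14  ker:gry,iqy
b_2=(16−14)−0=2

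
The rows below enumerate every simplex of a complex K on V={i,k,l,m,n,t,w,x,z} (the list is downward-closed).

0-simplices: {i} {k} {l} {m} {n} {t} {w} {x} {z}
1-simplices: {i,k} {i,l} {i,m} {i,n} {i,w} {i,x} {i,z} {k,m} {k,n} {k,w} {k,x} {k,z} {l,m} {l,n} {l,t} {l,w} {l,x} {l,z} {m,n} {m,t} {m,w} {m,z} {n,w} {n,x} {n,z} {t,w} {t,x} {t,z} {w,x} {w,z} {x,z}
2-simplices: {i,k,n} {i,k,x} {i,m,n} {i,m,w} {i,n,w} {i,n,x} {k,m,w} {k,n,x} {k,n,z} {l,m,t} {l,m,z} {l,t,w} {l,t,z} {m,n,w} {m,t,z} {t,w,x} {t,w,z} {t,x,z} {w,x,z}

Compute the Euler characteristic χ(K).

n_0=9 n_1=31 n_2=19
χ=+9−31+19=-3

χ(K)=-3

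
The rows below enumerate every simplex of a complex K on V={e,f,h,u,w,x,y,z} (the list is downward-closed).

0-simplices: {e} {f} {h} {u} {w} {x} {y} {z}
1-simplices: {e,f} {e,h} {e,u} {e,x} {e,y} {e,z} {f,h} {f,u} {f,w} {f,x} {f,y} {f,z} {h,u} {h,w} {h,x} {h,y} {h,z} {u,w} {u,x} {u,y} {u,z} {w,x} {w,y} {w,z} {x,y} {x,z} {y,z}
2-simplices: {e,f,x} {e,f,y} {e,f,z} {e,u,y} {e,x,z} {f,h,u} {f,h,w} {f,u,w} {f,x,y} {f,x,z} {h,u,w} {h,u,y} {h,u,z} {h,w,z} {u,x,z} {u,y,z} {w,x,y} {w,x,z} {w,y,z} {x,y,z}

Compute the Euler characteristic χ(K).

n_0=8 n_1=27 n_2=20
χ=+8−27+20=1

χ(K)=1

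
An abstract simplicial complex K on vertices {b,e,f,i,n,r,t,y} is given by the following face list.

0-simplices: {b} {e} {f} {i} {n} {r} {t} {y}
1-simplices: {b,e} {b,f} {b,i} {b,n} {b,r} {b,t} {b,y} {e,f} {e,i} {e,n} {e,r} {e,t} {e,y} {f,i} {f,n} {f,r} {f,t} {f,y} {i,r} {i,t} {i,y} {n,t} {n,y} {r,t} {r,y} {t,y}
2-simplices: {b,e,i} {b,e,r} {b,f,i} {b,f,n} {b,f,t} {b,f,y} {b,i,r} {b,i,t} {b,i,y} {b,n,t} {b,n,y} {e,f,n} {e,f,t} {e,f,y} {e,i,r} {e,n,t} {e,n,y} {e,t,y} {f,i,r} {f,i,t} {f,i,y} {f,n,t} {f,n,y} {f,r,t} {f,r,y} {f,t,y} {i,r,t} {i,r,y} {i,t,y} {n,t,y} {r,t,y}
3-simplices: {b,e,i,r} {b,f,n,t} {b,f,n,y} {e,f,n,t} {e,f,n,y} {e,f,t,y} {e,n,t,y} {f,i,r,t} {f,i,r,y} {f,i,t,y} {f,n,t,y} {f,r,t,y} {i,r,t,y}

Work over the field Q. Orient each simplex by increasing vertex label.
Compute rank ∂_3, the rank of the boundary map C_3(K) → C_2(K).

n_0=8 n_1=26 n_2=31 n_3=13  [Q]
∂1: piv[be,bf,bi,bn,br,bt,by] rk=7  ker:ef,ei,en,er,et,ey,fi,fn,fr,ft,fy,ir,it,iy,nt,ny,rt,ry,ty
∂2: piv[bei,ber,bfi,bfn,bft,bfy,bir,bit,biy,bnt,bny,efn,eft,efy,ety,fir,frt,fry] rk=18  ker:eir,ent,eny,fit,fiy,fnt,fny,fty,irt,iry,ity,nty,rty
∂3: piv[beir,bfnt,bfny,efnt,efny,efty,enty,firt,firy,fity,frty] rk=11  ker:fnty,irty
rk∂_3=11

rank∂_3=11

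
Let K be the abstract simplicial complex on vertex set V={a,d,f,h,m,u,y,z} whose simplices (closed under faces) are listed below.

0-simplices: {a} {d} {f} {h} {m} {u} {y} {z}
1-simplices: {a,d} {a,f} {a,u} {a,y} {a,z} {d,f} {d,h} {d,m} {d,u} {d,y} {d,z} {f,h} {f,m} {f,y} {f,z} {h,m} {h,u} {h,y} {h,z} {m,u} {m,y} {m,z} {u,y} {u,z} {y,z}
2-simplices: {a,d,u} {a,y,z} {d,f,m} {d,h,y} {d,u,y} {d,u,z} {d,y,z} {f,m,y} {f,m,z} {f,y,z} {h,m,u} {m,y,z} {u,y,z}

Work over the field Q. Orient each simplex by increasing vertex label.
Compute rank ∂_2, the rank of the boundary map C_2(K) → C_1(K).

rank∂_2=11

n_0=8 n_1=25 n_2=13  [Q]
∂1: piv[ad,af,au,ay,az,dh,dm] rk=7  ker:df,du,dy,dz,fh,fm,fy,fz,hm,hu,hy,hz,mu,my,mz,uy,uz,yz
∂2: piv[adu,ayz,dfm,dhy,duy,duz,dyz,fmy,fmz,fyz,hmu] rk=11  ker:myz,uyz
rk∂_2=11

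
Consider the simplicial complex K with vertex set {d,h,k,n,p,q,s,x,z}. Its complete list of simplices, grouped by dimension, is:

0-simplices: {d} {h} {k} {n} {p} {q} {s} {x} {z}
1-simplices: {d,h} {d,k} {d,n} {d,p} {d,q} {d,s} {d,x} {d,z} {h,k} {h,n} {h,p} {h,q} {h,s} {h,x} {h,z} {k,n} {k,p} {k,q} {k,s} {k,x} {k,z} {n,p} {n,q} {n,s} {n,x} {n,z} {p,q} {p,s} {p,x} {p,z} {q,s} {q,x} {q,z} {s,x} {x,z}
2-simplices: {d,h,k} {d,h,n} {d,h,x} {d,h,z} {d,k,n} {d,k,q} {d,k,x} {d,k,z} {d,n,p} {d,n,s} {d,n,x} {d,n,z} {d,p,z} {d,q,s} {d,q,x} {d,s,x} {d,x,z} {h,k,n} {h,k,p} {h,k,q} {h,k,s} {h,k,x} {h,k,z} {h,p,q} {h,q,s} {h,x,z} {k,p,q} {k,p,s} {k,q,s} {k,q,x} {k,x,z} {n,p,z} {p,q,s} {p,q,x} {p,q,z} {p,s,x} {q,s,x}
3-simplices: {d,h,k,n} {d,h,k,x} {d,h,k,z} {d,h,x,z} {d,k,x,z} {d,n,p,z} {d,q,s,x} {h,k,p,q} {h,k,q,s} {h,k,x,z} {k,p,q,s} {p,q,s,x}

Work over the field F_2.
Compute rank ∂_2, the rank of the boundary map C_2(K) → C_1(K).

rank∂_2=25

n_0=9 n_1=35 n_2=37 n_3=12  [Z2]
∂1: piv[dh,dk,dn,dp,dq,ds,dx,dz] rk=8  ker:hk,hn,hp,hq,hs,hx,hz,kn,kp,kq,ks,kx,kz,np,nq,ns,nx,nz,pq,ps,px,pz,qs,qx,qz,sx,xz
∂2: piv[dhk,dhn,dhx,dhz,dkn,dkq,dkx,dkz,dnp,dns,dnx,dnz,dpz,dqs,dqx,dsx,dxz,hkp,hkq,hks,hpq,hqs,kps,pqx,pqz] rk=25  ker:hkn,hkx,hkz,hxz,kpq,kqs,kqx,kxz,npz,pqs,psx,qsx
∂3: piv[dhkn,dhkx,dhkz,dhxz,dkxz,dnpz,dqsx,hkpq,hkqs,kpqs,pqsx] rk=11  ker:hkxz
rk∂_2=25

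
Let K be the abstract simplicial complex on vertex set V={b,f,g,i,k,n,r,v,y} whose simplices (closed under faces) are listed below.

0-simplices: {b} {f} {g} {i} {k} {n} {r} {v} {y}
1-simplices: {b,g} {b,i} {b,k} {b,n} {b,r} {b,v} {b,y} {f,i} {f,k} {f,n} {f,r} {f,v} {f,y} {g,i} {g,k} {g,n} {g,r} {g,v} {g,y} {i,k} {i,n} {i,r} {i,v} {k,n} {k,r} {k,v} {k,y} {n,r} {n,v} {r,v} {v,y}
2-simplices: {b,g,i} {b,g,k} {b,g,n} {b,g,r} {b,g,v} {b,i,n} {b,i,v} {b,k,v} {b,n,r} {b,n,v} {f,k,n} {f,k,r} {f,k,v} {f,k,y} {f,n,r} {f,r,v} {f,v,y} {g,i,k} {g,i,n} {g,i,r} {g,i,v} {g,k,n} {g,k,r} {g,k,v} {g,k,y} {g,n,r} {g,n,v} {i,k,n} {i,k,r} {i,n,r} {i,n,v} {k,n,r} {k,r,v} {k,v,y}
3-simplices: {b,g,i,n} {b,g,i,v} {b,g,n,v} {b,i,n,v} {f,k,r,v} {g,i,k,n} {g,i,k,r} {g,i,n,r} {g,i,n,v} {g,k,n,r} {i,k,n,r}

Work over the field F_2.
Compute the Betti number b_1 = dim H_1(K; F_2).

b_1=2

n_0=9 n_1=31 n_2=34 n_3=11  [Z2]
∂1: piv[bg,bi,bk,bn,br,bv,by,fi] rk=8  ker:fk,fn,fr,fv,fy,gi,gk,gn,gr,gv,gy,ik,in,ir,iv,kn,kr,kv,ky,nr,nv,rv,vy
∂2: piv[bgi,bgk,bgn,bgr,bgv,bin,biv,bkv,bnr,bnv,fkn,fkr,fkv,fky,fnr,frv,fvy,gik,gir,gkn,gky] rk=21  ker:gin,giv,gkr,gkv,gnr,gnv,ikn,ikr,inr,inv,knr,krv,kvy
∂3: piv[bgin,bgiv,bgnv,binv,fkrv,gikn,gikr,ginr,gknr] rk=9  ker:ginv,iknr
b_1=(31−8)−21=2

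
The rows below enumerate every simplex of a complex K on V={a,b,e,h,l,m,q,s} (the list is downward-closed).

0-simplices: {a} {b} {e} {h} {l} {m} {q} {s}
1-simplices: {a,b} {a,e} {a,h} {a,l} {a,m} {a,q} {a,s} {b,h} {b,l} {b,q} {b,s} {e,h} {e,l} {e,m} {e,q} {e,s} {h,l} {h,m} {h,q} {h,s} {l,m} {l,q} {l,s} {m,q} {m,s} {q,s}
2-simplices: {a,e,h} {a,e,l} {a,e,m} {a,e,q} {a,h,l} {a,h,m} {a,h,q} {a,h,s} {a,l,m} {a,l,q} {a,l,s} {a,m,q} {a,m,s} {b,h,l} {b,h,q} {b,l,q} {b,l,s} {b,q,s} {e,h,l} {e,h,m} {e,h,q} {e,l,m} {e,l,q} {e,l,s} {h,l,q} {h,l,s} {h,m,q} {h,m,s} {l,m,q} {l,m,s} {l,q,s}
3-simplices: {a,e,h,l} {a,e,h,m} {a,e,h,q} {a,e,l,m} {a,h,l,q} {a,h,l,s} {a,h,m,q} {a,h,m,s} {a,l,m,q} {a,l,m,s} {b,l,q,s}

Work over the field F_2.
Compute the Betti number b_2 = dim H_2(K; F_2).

b_2=2

n_0=8 n_1=26 n_2=31 n_3=11  [Z2]
∂1: piv[ab,ae,ah,al,am,aq,as] rk=7  ker:bh,bl,bq,bs,eh,el,em,eq,es,hl,hm,hq,hs,lm,lq,ls,mq,ms,qs
∂2: piv[aeh,ael,aem,aeq,ahl,ahm,ahq,ahs,alm,alq,als,amq,ams,bhl,bhq,bls,bqs,els] rk=18  ker:blq,ehl,ehm,ehq,elm,elq,hlq,hls,hmq,hms,lmq,lms,lqs
∂3: piv[aehl,aehm,aehq,aelm,ahlq,ahls,ahmq,ahms,almq,alms,blqs] rk=11
b_2=(31−18)−11=2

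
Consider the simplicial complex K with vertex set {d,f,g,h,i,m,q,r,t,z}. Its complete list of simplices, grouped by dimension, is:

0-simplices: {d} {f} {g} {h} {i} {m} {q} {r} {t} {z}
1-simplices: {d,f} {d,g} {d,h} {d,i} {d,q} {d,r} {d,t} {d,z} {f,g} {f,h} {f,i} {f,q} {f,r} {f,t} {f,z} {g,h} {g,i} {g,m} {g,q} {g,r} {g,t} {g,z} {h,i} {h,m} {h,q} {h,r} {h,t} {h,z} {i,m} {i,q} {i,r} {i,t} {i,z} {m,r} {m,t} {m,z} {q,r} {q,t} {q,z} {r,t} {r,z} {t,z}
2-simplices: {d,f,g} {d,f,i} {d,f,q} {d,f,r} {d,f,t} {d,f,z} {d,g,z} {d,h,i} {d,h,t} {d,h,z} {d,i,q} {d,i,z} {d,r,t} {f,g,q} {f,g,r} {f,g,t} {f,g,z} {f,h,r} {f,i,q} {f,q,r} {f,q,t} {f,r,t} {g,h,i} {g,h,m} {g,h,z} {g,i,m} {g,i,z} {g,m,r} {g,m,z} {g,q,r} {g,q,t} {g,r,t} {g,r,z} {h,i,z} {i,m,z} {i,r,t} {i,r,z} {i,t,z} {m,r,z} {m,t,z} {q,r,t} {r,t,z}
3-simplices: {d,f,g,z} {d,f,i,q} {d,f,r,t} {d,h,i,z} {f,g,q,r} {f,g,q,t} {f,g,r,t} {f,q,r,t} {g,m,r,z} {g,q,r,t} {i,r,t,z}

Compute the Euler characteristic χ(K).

χ(K)=-1

n_0=10 n_1=42 n_2=42 n_3=11
χ=+10−42+42−11=-1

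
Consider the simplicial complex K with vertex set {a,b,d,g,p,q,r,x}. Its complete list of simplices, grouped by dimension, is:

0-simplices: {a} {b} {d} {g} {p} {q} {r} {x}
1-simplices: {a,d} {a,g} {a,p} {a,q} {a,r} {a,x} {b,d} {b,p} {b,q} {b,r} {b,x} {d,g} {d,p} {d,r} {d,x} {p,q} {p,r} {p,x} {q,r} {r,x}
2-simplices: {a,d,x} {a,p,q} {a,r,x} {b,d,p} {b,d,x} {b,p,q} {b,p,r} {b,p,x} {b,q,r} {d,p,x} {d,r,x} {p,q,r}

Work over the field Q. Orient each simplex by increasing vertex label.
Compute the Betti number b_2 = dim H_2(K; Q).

b_2=2

n_0=8 n_1=20 n_2=12  [Q]
∂1: piv[ad,ag,ap,aq,ar,ax,bd] rk=7  ker:bp,bq,br,bx,dg,dp,dr,dx,pq,pr,px,qr,rx
∂2: piv[adx,apq,arx,bdp,bdx,bpq,bpr,bpx,bqr,drx] rk=10  ker:dpx,pqr
b_2=(12−10)−0=2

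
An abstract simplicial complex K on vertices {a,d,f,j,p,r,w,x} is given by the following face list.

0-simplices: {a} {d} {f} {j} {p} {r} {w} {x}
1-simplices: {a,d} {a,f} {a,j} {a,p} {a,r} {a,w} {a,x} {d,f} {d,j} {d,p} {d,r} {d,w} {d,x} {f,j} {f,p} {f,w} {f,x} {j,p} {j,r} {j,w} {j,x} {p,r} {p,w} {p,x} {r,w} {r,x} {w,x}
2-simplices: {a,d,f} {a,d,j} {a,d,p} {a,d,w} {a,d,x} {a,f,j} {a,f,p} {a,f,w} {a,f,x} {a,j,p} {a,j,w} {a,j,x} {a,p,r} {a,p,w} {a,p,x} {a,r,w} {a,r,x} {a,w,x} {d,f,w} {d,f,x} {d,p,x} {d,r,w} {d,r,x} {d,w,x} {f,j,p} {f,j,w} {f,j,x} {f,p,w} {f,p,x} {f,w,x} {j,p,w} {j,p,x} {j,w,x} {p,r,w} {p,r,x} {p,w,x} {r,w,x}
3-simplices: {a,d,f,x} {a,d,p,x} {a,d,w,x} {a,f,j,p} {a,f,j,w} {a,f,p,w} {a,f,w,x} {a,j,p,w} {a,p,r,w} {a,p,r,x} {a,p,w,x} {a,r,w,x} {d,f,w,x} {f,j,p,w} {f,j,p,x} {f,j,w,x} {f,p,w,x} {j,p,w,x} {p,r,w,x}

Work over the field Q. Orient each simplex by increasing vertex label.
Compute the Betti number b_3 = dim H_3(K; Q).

n_0=8 n_1=27 n_2=37 n_3=19  [Q]
∂1: piv[ad,af,aj,ap,ar,aw,ax] rk=7  ker:df,dj,dp,dr,dw,dx,fj,fp,fw,fx,jp,jr,jw,jx,pr,pw,px,rw,rx,wx
∂2: piv[adf,adj,adp,adw,adx,afj,afp,afw,afx,ajp,ajw,ajx,apr,apw,apx,arw,arx,awx,drw] rk=19  ker:dfw,dfx,dpx,drx,dwx,fjp,fjw,fjx,fpw,fpx,fwx,jpw,jpx,jwx,prw,prx,pwx,rwx
∂3: piv[adfx,adpx,adwx,afjp,afjw,afpw,afwx,ajpw,aprw,aprx,apwx,arwx,dfwx,fjpx,fjwx,fpwx] rk=16  ker:fjpw,jpwx,prwx
b_3=(19−16)−0=3

b_3=3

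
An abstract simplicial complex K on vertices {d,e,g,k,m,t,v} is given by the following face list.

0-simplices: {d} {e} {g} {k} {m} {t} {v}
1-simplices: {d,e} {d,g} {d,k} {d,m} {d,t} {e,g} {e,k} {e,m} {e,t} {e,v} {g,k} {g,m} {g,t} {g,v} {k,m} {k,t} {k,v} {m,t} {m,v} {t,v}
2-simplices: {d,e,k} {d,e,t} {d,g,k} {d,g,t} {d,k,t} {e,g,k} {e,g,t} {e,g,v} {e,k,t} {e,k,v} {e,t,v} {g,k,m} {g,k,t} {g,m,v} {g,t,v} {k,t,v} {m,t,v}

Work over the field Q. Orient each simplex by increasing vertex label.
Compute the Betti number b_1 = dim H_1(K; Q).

b_1=2

n_0=7 n_1=20 n_2=17  [Q]
∂1: piv[de,dg,dk,dm,dt,ev] rk=6  ker:eg,ek,em,et,gk,gm,gt,gv,km,kt,kv,mt,mv,tv
∂2: piv[dek,det,dgk,dgt,dkt,egk,egv,ekv,etv,gkm,gmv,mtv] rk=12  ker:egt,ekt,gkt,gtv,ktv
b_1=(20−6)−12=2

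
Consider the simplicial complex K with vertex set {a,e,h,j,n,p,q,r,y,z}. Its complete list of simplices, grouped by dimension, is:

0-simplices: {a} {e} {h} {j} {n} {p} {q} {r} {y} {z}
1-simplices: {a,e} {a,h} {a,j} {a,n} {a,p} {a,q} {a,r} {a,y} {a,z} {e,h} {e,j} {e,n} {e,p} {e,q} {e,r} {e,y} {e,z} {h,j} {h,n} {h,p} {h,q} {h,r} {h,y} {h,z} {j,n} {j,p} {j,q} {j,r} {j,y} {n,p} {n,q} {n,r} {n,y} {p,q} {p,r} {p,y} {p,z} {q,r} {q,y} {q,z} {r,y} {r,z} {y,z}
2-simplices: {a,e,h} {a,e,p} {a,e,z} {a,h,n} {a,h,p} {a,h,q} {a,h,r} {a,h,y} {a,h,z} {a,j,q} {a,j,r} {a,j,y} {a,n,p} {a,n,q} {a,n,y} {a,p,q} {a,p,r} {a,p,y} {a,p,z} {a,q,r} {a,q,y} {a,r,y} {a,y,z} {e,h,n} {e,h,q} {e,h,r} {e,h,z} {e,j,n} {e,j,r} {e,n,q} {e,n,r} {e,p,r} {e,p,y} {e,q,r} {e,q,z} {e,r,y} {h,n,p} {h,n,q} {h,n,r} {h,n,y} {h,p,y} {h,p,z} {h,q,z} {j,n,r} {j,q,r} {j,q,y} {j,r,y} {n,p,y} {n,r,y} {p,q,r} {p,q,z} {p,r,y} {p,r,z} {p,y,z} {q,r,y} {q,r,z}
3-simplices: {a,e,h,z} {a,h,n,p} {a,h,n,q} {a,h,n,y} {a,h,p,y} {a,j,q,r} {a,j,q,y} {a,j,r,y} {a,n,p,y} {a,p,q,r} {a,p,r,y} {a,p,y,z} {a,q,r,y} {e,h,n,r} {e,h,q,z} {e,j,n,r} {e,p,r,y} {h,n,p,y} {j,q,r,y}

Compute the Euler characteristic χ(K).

χ(K)=4

n_0=10 n_1=43 n_2=56 n_3=19
χ=+10−43+56−19=4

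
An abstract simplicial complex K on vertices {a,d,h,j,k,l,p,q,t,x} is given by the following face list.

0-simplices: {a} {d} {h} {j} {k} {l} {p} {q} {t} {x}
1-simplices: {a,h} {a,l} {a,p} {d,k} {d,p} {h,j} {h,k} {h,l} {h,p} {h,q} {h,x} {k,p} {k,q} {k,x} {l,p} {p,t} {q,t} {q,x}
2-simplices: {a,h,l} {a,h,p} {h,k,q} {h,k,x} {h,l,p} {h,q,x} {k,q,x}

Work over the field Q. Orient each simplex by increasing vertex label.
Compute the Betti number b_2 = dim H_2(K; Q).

b_2=1

n_0=10 n_1=18 n_2=7  [Q]
∂1: piv[ah,al,ap,dk,dp,hj,hq,hx,pt] rk=9  ker:hk,hl,hp,kp,kq,kx,lp,qt,qx
∂2: piv[ahl,ahp,hkq,hkx,hlp,hqx] rk=6  ker:kqx
b_2=(7−6)−0=1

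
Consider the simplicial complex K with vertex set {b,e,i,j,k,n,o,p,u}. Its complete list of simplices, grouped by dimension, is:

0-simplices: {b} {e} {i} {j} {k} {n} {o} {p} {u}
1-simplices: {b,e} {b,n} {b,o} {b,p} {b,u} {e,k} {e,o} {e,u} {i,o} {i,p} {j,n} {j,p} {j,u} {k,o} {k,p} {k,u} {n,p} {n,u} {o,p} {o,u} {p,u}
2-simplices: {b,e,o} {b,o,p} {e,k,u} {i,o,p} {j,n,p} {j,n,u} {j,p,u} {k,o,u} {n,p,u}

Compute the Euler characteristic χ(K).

n_0=9 n_1=21 n_2=9
χ=+9−21+9=-3

χ(K)=-3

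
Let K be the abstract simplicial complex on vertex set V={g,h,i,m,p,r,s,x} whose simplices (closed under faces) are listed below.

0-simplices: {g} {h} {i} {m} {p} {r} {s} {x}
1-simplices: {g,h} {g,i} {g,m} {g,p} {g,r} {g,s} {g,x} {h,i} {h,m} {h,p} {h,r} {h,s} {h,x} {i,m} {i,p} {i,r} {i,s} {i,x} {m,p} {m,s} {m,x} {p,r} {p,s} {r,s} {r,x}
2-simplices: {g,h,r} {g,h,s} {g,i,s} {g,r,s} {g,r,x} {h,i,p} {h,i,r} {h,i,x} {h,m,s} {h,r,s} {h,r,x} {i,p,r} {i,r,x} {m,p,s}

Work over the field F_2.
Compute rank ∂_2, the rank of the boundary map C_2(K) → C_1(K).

rank∂_2=12

n_0=8 n_1=25 n_2=14  [Z2]
∂1: piv[gh,gi,gm,gp,gr,gs,gx] rk=7  ker:hi,hm,hp,hr,hs,hx,im,ip,ir,is,ix,mp,ms,mx,pr,ps,rs,rx
∂2: piv[ghr,ghs,gis,grs,grx,hip,hir,hix,hms,hrx,ipr,mps] rk=12  ker:hrs,irx
rk∂_2=12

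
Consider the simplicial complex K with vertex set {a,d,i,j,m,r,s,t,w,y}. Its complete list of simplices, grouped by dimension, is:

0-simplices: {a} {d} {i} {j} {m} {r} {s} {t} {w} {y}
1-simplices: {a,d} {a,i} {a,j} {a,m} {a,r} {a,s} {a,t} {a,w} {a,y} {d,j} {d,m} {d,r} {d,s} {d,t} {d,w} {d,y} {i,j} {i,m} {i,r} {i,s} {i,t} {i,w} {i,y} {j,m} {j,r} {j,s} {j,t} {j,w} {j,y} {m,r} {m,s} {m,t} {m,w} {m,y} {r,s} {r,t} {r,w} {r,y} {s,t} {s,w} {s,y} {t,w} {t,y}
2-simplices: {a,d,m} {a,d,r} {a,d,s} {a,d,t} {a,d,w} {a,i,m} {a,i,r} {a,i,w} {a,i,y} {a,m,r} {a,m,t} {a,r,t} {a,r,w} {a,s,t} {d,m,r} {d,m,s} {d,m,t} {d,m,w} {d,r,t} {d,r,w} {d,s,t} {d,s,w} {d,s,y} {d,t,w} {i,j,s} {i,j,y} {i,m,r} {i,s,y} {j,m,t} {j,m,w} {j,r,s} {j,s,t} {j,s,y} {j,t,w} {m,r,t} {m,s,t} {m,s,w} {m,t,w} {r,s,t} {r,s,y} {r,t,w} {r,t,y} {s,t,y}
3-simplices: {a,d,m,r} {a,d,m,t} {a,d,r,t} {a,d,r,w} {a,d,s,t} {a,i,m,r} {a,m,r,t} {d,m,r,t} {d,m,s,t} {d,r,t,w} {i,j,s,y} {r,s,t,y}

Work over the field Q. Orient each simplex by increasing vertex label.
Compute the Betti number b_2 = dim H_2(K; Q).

b_2=3

n_0=10 n_1=43 n_2=43 n_3=12  [Q]
∂1: piv[ad,ai,aj,am,ar,as,at,aw,ay] rk=9  ker:dj,dm,dr,ds,dt,dw,dy,ij,im,ir,is,it,iw,iy,jm,jr,js,jt,jw,jy,mr,ms,mt,mw,my,rs,rt,rw,ry,st,sw,sy,tw,ty
∂2: piv[adm,adr,ads,adt,adw,aim,air,aiw,aiy,amr,amt,art,arw,ast,dms,dmw,dsw,dsy,dtw,ijs,ijy,isy,jmt,jmw,jrs,jst,rst,rsy,rty] rk=29  ker:dmr,dmt,drt,drw,dst,imr,jsy,jtw,mrt,mst,msw,mtw,rtw,sty
∂3: piv[admr,admt,adrt,adrw,adst,aimr,amrt,dmst,drtw,ijsy,rsty] rk=11  ker:dmrt
b_2=(43−29)−11=3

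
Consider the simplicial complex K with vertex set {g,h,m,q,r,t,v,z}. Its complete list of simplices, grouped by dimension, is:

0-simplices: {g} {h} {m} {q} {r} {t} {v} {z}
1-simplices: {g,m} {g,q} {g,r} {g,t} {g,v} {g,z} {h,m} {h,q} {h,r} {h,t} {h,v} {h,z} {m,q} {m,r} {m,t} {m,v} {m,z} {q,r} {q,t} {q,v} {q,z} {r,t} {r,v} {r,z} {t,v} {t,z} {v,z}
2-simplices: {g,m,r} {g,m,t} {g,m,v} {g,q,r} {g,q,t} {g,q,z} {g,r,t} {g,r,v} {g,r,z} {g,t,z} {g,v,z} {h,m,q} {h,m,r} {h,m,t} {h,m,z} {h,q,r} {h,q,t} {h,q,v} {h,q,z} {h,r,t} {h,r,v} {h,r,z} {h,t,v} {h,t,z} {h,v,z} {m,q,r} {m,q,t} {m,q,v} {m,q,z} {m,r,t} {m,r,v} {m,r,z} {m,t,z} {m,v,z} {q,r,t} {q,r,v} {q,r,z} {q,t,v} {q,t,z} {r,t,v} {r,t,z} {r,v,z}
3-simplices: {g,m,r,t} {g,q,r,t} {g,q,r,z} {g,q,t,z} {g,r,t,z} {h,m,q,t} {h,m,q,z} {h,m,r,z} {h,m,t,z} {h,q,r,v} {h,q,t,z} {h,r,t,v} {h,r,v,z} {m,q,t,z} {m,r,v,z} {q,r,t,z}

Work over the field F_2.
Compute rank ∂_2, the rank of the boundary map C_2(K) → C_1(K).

n_0=8 n_1=27 n_2=42 n_3=16  [Z2]
∂1: piv[gm,gq,gr,gt,gv,gz,hm] rk=7  ker:hq,hr,ht,hv,hz,mq,mr,mt,mv,mz,qr,qt,qv,qz,rt,rv,rz,tv,tz,vz
∂2: piv[gmr,gmt,gmv,gqr,gqt,gqz,grt,grv,grz,gtz,gvz,hmq,hmr,hmt,hmz,hqr,hqv,hqz,hrv,htv] rk=20  ker:hqt,hrt,hrz,htz,hvz,mqr,mqt,mqv,mqz,mrt,mrv,mrz,mtz,mvz,qrt,qrv,qrz,qtv,qtz,rtv,rtz,rvz
∂3: piv[gmrt,gqrt,gqrz,gqtz,grtz,hmqt,hmqz,hmrz,hmtz,hqrv,hqtz,hrtv,hrvz,mrvz] rk=14  ker:mqtz,qrtz
rk∂_2=20

rank∂_2=20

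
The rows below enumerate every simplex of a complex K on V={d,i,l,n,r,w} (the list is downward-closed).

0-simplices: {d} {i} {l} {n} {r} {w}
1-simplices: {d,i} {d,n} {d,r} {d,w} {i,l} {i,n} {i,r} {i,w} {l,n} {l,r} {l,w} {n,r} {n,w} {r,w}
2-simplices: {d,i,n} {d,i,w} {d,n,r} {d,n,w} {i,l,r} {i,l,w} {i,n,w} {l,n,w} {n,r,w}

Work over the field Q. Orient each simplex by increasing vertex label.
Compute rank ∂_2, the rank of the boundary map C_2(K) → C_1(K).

n_0=6 n_1=14 n_2=9  [Q]
∂1: piv[di,dn,dr,dw,il] rk=5  ker:in,ir,iw,ln,lr,lw,nr,nw,rw
∂2: piv[din,diw,dnr,dnw,ilr,ilw,lnw,nrw] rk=8  ker:inw
rk∂_2=8

rank∂_2=8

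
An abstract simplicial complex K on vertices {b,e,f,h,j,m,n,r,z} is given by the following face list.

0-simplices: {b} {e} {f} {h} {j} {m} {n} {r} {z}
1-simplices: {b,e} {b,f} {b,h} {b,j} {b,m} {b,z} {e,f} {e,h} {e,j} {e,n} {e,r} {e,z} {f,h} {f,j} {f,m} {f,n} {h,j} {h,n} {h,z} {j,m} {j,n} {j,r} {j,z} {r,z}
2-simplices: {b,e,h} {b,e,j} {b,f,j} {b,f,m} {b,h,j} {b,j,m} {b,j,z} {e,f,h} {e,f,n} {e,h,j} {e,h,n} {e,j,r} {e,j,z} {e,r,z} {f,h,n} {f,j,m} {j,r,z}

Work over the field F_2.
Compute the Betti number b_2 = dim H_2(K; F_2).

n_0=9 n_1=24 n_2=17  [Z2]
∂1: piv[be,bf,bh,bj,bm,bz,en,er] rk=8  ker:ef,eh,ej,ez,fh,fj,fm,fn,hj,hn,hz,jm,jn,jr,jz,rz
∂2: piv[beh,bej,bfj,bfm,bhj,bjm,bjz,efh,efn,ehn,ejr,ejz,erz] rk=13  ker:ehj,fhn,fjm,jrz
b_2=(17−13)−0=4

b_2=4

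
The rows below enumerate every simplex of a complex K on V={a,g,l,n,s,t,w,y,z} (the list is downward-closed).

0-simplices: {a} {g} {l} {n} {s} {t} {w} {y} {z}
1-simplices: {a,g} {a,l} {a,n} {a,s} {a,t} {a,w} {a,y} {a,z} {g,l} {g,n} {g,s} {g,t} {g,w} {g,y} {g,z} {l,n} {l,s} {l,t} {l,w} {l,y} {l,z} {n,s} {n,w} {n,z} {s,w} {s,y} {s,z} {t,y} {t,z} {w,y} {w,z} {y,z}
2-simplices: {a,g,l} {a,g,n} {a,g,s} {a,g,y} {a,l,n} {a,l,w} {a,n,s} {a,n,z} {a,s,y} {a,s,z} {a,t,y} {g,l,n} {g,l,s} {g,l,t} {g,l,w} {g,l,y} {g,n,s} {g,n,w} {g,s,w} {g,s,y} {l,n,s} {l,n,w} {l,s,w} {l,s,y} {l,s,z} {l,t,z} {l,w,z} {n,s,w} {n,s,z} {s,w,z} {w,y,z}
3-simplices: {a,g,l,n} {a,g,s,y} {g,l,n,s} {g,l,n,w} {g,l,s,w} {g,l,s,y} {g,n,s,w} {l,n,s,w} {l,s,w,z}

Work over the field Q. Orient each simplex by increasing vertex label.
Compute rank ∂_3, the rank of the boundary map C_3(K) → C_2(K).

rank∂_3=8

n_0=9 n_1=32 n_2=31 n_3=9  [Q]
∂1: piv[ag,al,an,as,at,aw,ay,az] rk=8  ker:gl,gn,gs,gt,gw,gy,gz,ln,ls,lt,lw,ly,lz,ns,nw,nz,sw,sy,sz,ty,tz,wy,wz,yz
∂2: piv[agl,agn,ags,agy,aln,alw,ans,anz,asy,asz,aty,gls,glt,glw,gly,gnw,gsw,lsz,ltz,lwz,wyz] rk=21  ker:gln,gns,gsy,lns,lnw,lsw,lsy,nsw,nsz,swz
∂3: piv[agln,agsy,glns,glnw,glsw,glsy,gnsw,lswz] rk=8  ker:lnsw
rk∂_3=8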